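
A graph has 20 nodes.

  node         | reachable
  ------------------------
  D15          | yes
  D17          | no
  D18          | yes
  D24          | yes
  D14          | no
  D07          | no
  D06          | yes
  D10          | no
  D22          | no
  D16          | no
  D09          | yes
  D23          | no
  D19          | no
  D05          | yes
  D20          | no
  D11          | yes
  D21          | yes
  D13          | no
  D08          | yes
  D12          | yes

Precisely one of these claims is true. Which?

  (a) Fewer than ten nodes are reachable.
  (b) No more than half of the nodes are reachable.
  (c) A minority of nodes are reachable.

|A| = 20, |A ∩ B| = 10, |A ∖ B| = 10.
(a) requires |A ∩ B| < 10: false.
(b) requires |A ∩ B| ≤ |A ∖ B|: true.
(c) requires |A ∩ B| < |A ∖ B|: false.

(b)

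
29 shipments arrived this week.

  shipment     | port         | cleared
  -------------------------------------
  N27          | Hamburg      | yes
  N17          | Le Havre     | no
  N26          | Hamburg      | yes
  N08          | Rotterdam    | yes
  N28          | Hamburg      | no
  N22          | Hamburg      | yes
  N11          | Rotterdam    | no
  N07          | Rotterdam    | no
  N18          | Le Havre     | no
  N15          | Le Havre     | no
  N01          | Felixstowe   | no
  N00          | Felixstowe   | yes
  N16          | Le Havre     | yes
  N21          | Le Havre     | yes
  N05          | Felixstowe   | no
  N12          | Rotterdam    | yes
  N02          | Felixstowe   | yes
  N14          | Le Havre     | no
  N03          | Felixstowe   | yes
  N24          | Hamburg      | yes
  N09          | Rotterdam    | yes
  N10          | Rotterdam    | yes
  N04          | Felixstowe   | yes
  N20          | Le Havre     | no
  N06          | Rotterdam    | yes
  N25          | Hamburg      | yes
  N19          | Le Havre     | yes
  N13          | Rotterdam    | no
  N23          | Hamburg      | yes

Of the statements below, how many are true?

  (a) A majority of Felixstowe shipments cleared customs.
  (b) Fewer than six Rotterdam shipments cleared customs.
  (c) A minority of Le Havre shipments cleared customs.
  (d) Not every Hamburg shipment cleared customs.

(a) Felixstowe: |A| = 6, |A ∩ B| = 4; needs |A ∩ B| > |A ∖ B| — true.
(b) Rotterdam: |A| = 8, |A ∩ B| = 5; needs |A ∩ B| < 6 — true.
(c) Le Havre: |A| = 8, |A ∩ B| = 3; needs |A ∩ B| < |A ∖ B| — true.
(d) Hamburg: |A| = 7, |A ∩ B| = 6; needs A ⊄ B (|A ∖ B| ≥ 1) — true.

4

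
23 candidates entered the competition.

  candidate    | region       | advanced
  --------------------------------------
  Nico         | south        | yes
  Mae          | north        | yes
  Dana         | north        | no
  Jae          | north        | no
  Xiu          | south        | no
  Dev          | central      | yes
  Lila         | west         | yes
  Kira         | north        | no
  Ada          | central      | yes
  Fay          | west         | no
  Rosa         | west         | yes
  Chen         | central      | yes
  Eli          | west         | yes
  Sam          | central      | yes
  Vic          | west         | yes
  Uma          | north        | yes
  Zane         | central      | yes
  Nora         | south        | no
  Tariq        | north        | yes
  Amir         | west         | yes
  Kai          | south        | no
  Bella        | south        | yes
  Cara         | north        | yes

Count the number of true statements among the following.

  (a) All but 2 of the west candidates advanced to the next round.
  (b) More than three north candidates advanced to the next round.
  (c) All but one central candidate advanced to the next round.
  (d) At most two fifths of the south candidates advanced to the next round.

2

(a) west: |A| = 6, |A ∩ B| = 5; needs |A ∖ B| = 2 — false.
(b) north: |A| = 7, |A ∩ B| = 4; needs |A ∩ B| > 3 — true.
(c) central: |A| = 5, |A ∩ B| = 5; needs |A ∖ B| = 1 — false.
(d) south: |A| = 5, |A ∩ B| = 2; needs |A ∩ B| / |A| ≤ 2/5 — true.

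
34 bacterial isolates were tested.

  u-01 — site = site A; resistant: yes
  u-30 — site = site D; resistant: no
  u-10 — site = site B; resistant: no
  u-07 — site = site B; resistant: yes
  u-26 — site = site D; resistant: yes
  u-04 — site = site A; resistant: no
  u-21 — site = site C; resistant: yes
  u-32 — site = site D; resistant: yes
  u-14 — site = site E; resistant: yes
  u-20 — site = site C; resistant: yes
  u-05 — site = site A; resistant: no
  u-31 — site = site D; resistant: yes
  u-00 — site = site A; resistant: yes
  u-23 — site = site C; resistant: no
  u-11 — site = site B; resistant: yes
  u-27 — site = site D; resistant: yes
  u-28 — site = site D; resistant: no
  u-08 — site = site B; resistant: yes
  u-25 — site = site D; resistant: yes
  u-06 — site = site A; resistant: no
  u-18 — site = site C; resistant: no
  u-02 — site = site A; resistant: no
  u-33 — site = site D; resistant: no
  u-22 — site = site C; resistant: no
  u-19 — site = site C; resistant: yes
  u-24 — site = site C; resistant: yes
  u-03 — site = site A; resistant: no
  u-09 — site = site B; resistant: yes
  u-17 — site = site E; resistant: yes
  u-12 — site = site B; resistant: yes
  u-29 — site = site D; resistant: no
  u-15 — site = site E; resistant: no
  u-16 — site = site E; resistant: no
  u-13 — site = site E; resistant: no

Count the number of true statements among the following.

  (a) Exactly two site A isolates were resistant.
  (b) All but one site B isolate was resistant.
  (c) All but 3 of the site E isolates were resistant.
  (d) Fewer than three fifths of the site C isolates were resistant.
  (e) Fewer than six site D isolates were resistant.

(a) site A: |A| = 7, |A ∩ B| = 2; needs |A ∩ B| = 2 — true.
(b) site B: |A| = 6, |A ∩ B| = 5; needs |A ∖ B| = 1 — true.
(c) site E: |A| = 5, |A ∩ B| = 2; needs |A ∖ B| = 3 — true.
(d) site C: |A| = 7, |A ∩ B| = 4; needs |A ∩ B| / |A| < 3/5 — true.
(e) site D: |A| = 9, |A ∩ B| = 5; needs |A ∩ B| < 6 — true.

5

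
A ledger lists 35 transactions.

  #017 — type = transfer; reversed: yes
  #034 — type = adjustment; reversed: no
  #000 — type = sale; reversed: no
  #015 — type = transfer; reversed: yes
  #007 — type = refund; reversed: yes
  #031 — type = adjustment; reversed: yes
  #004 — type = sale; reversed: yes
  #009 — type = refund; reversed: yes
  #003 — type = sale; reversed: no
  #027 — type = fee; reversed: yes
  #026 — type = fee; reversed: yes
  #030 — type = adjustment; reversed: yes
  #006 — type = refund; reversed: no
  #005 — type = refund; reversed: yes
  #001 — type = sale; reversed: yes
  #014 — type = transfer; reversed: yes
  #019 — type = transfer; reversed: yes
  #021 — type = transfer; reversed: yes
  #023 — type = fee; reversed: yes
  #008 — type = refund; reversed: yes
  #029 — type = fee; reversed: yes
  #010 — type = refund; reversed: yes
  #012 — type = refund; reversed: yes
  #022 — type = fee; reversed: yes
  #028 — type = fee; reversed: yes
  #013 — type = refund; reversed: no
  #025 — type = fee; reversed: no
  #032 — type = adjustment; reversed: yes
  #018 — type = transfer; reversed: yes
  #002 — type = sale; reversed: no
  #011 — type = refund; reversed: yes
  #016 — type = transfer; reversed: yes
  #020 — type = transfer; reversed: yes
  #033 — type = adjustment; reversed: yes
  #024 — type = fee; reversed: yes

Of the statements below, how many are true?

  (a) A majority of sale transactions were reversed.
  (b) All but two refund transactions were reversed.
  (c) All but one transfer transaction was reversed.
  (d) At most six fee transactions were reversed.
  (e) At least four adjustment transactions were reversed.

(a) sale: |A| = 5, |A ∩ B| = 2; needs |A ∩ B| > |A ∖ B| — false.
(b) refund: |A| = 9, |A ∩ B| = 7; needs |A ∖ B| = 2 — true.
(c) transfer: |A| = 8, |A ∩ B| = 8; needs |A ∖ B| = 1 — false.
(d) fee: |A| = 8, |A ∩ B| = 7; needs |A ∩ B| ≤ 6 — false.
(e) adjustment: |A| = 5, |A ∩ B| = 4; needs |A ∩ B| ≥ 4 — true.

2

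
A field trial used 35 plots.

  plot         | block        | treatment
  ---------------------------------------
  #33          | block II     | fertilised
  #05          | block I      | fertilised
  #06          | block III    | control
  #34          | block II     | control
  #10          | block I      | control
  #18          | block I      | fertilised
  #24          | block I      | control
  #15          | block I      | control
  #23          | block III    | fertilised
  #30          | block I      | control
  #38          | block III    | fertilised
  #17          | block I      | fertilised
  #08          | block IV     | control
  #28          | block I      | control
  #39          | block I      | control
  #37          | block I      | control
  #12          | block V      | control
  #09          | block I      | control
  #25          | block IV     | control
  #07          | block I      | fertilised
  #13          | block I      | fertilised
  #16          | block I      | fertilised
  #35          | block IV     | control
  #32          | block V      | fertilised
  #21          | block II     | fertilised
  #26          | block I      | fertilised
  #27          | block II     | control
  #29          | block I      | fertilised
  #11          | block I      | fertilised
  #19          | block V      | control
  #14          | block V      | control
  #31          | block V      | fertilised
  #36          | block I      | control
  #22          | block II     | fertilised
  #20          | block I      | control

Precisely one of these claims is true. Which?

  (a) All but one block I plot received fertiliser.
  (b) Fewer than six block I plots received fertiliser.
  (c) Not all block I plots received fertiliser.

|A| = 19, |A ∩ B| = 9, |A ∖ B| = 10.
(a) requires |A ∖ B| = 1: false.
(b) requires |A ∩ B| < 6: false.
(c) requires A ⊄ B (|A ∖ B| ≥ 1): true.

(c)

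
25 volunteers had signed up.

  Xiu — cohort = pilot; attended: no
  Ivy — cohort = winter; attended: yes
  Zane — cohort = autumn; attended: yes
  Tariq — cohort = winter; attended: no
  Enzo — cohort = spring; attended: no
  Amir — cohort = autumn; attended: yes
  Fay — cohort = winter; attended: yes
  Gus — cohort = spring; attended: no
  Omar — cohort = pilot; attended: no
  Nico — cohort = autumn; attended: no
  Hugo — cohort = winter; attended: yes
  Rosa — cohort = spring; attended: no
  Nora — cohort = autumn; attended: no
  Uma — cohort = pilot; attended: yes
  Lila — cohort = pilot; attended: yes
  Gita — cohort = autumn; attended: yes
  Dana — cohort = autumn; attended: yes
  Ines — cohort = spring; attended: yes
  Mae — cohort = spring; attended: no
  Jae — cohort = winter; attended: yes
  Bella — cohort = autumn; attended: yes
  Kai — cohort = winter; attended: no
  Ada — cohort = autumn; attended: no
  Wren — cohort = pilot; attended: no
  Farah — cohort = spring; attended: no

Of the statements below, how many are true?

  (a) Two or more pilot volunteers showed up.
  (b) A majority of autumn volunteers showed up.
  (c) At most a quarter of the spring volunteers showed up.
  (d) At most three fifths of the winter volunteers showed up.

(a) pilot: |A| = 5, |A ∩ B| = 2; needs |A ∩ B| ≥ 2 — true.
(b) autumn: |A| = 8, |A ∩ B| = 5; needs |A ∩ B| > |A ∖ B| — true.
(c) spring: |A| = 6, |A ∩ B| = 1; needs |A ∩ B| / |A| ≤ 1/4 — true.
(d) winter: |A| = 6, |A ∩ B| = 4; needs |A ∩ B| / |A| ≤ 3/5 — false.

3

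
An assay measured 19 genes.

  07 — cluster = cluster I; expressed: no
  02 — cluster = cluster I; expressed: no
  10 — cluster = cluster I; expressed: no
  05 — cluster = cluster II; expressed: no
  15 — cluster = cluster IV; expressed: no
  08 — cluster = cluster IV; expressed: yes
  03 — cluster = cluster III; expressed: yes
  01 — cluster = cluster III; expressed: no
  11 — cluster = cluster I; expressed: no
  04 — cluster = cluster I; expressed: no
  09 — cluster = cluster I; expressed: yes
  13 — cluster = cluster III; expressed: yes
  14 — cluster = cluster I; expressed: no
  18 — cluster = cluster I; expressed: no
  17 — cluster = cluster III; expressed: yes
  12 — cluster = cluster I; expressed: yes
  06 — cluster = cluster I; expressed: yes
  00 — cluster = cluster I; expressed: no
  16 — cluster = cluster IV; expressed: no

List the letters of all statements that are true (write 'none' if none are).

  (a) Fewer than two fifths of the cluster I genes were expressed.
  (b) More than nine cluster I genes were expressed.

|A| = 11, |A ∩ B| = 3, |A ∖ B| = 8.
(a) |A ∩ B| / |A| < 2/5: holds.
(b) |A ∩ B| > 9: fails.

(a)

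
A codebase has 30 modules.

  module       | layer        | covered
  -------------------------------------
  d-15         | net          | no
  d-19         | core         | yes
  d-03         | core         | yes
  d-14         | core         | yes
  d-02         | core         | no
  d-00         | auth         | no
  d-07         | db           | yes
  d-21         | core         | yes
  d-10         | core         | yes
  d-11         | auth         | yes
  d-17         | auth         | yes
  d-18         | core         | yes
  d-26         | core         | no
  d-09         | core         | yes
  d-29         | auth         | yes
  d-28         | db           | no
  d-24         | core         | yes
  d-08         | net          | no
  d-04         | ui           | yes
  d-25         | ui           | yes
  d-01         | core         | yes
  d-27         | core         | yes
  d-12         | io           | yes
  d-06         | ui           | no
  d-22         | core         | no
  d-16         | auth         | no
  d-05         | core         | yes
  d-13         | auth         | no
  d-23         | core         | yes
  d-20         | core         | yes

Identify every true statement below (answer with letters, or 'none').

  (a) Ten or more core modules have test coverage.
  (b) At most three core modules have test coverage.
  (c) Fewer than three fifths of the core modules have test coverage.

(a)

|A| = 16, |A ∩ B| = 13, |A ∖ B| = 3.
(a) |A ∩ B| ≥ 10: holds.
(b) |A ∩ B| ≤ 3: fails.
(c) |A ∩ B| / |A| < 3/5: fails.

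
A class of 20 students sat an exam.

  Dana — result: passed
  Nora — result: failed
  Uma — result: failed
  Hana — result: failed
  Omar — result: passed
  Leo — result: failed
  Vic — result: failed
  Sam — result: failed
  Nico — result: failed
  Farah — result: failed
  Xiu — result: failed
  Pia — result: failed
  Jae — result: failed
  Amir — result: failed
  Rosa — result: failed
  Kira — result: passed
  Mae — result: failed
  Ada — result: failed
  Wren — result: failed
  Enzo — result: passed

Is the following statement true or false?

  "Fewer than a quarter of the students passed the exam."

True

'Fewer than a quarter of the students passed the exam' holds iff |A ∩ B| / |A| < 1/4.
|A| = 20, |A ∩ B| = 4, |A ∖ B| = 16.
|A ∩ B|/|A| = 4/20, so the statement is true.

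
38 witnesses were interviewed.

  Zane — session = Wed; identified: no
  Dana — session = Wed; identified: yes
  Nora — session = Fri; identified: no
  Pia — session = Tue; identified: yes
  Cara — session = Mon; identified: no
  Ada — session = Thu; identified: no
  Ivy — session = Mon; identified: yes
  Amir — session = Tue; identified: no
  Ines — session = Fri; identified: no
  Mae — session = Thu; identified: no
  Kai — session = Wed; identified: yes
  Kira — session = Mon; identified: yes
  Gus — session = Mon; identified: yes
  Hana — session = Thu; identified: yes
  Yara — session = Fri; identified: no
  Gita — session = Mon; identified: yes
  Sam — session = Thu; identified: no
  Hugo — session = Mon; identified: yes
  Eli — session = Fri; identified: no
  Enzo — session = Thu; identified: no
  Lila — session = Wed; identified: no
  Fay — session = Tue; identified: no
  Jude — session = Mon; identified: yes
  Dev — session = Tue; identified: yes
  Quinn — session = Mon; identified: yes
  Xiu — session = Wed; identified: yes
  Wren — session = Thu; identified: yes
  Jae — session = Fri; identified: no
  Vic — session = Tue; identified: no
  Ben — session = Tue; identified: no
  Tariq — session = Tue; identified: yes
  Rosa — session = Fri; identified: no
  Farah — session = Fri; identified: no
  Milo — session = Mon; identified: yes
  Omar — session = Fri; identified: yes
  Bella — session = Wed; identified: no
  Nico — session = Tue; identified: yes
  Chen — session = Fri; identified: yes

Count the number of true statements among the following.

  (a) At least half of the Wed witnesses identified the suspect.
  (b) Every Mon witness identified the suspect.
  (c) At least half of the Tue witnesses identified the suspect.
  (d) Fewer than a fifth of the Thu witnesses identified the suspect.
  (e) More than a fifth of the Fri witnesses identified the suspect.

3

(a) Wed: |A| = 6, |A ∩ B| = 3; needs |A ∩ B| ≥ |A ∖ B| — true.
(b) Mon: |A| = 9, |A ∩ B| = 8; needs A ⊆ B, i.e. every element of A is in B (|A ∖ B| = 0) — false.
(c) Tue: |A| = 8, |A ∩ B| = 4; needs |A ∩ B| ≥ |A ∖ B| — true.
(d) Thu: |A| = 6, |A ∩ B| = 2; needs |A ∩ B| / |A| < 1/5 — false.
(e) Fri: |A| = 9, |A ∩ B| = 2; needs |A ∩ B| / |A| > 1/5 — true.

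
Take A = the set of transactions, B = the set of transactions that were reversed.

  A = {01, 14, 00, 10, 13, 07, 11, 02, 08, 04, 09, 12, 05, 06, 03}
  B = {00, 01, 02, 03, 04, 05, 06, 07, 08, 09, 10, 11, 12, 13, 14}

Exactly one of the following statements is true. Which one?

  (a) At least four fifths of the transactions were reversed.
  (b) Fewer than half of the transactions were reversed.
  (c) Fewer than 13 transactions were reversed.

(a)

|A| = 15, |A ∩ B| = 15, |A ∖ B| = 0.
(a) requires |A ∩ B| / |A| ≥ 4/5: true.
(b) requires |A ∩ B| < |A ∖ B|: false.
(c) requires |A ∩ B| < 13: false.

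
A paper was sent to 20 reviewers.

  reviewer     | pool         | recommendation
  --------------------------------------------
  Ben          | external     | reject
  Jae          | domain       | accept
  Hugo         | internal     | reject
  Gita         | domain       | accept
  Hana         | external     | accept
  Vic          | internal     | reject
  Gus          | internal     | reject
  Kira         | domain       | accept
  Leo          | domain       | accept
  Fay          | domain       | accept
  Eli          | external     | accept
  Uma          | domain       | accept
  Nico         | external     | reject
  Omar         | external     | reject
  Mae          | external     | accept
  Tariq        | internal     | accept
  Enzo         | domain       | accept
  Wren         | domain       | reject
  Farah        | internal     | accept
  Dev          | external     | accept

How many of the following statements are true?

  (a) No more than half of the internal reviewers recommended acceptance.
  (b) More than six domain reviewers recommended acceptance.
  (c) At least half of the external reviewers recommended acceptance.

3

(a) internal: |A| = 5, |A ∩ B| = 2; needs |A ∩ B| ≤ |A ∖ B| — true.
(b) domain: |A| = 8, |A ∩ B| = 7; needs |A ∩ B| > 6 — true.
(c) external: |A| = 7, |A ∩ B| = 4; needs |A ∩ B| ≥ |A ∖ B| — true.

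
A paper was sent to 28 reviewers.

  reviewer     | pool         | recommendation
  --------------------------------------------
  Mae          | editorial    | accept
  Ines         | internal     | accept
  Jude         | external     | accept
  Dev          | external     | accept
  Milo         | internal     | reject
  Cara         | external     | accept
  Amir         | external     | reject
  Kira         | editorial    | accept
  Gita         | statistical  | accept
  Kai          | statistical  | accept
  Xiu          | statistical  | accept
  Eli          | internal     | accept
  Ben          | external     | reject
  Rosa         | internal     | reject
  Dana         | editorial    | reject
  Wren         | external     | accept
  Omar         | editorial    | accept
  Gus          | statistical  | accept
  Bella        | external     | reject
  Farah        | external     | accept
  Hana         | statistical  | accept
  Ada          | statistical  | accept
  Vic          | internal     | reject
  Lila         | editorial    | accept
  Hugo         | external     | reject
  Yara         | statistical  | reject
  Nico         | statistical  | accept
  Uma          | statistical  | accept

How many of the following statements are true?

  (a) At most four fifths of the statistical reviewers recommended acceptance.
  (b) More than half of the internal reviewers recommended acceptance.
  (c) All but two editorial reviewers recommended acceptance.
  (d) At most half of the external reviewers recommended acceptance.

0

(a) statistical: |A| = 9, |A ∩ B| = 8; needs |A ∩ B| / |A| ≤ 4/5 — false.
(b) internal: |A| = 5, |A ∩ B| = 2; needs |A ∩ B| > |A ∖ B| — false.
(c) editorial: |A| = 5, |A ∩ B| = 4; needs |A ∖ B| = 2 — false.
(d) external: |A| = 9, |A ∩ B| = 5; needs |A ∩ B| ≤ |A ∖ B| — false.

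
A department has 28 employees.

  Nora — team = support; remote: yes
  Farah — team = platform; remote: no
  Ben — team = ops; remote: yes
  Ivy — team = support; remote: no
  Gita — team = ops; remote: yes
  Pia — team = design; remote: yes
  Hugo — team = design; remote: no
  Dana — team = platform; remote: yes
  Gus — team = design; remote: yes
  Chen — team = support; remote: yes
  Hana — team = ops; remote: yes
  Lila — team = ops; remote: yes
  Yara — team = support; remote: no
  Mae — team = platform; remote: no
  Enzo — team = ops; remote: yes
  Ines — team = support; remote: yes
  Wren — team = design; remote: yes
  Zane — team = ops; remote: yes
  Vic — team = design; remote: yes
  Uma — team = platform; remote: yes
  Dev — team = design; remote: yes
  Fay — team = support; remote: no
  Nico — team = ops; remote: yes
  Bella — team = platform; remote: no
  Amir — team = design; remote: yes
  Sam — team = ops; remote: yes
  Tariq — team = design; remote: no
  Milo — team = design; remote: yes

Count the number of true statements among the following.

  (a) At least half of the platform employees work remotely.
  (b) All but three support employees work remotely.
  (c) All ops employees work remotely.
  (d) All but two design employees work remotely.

3

(a) platform: |A| = 5, |A ∩ B| = 2; needs |A ∩ B| ≥ |A ∖ B| — false.
(b) support: |A| = 6, |A ∩ B| = 3; needs |A ∖ B| = 3 — true.
(c) ops: |A| = 8, |A ∩ B| = 8; needs A ⊆ B, i.e. every element of A is in B (|A ∖ B| = 0) — true.
(d) design: |A| = 9, |A ∩ B| = 7; needs |A ∖ B| = 2 — true.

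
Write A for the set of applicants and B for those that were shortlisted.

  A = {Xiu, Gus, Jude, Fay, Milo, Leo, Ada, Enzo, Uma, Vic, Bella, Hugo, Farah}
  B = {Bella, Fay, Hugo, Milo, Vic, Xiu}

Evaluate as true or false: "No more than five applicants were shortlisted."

False

The determiner here denotes the relation: |A ∩ B| ≤ 5.
A (the restrictor) = {Xiu, Gus, Jude, Fay, Milo, Leo, Ada, Enzo, Uma, Vic, Bella, Hugo, Farah}, |A| = 13.
A ∩ B = {Xiu, Fay, Milo, Vic, Bella, Hugo}, so |A ∩ B| = 6.
|A ∩ B| = 6, so the statement is false.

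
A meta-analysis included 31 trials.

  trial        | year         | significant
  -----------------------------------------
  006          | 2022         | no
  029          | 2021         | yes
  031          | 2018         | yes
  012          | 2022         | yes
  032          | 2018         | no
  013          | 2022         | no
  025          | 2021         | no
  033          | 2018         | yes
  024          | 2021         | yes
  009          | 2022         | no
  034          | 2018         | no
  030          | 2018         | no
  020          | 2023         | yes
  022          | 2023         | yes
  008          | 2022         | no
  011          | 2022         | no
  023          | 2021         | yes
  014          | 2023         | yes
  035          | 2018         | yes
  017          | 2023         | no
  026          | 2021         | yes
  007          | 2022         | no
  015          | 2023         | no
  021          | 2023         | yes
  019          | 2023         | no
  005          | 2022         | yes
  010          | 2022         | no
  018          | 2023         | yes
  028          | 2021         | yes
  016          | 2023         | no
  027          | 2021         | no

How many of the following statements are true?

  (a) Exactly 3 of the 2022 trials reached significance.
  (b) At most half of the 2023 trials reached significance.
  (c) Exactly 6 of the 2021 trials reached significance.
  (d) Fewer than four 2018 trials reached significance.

1

(a) 2022: |A| = 9, |A ∩ B| = 2; needs |A ∩ B| = 3 — false.
(b) 2023: |A| = 9, |A ∩ B| = 5; needs |A ∩ B| ≤ |A ∖ B| — false.
(c) 2021: |A| = 7, |A ∩ B| = 5; needs |A ∩ B| = 6 — false.
(d) 2018: |A| = 6, |A ∩ B| = 3; needs |A ∩ B| < 4 — true.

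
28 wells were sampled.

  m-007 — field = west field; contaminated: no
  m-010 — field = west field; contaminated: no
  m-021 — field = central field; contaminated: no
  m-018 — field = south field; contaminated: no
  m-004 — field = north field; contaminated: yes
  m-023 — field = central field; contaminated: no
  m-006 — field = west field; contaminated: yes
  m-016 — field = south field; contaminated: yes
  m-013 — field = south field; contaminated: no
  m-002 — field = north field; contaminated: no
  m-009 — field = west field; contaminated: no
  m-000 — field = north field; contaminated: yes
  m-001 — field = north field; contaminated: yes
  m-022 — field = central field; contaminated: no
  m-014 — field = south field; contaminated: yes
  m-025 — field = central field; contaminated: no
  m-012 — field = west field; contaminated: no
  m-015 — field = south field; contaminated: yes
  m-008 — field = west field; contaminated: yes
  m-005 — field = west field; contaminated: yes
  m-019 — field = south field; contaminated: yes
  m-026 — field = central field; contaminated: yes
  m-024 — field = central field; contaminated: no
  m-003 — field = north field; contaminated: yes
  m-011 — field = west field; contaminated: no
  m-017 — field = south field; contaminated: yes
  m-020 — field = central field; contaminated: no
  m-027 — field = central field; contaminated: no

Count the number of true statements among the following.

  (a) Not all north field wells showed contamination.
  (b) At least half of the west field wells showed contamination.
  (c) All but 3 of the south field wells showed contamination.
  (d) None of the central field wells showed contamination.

(a) north field: |A| = 5, |A ∩ B| = 4; needs A ⊄ B (|A ∖ B| ≥ 1) — true.
(b) west field: |A| = 8, |A ∩ B| = 3; needs |A ∩ B| ≥ |A ∖ B| — false.
(c) south field: |A| = 7, |A ∩ B| = 5; needs |A ∖ B| = 3 — false.
(d) central field: |A| = 8, |A ∩ B| = 1; needs A ∩ B = ∅ (|A ∩ B| = 0) — false.

1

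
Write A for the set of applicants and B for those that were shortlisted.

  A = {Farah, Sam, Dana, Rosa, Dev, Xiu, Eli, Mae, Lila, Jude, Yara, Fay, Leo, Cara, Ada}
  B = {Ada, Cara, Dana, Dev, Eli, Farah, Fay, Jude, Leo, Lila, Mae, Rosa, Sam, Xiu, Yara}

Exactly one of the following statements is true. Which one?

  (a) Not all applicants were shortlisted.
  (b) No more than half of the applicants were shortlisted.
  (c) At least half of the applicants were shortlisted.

(c)

|A| = 15, |A ∩ B| = 15, |A ∖ B| = 0.
(a) requires A ⊄ B (|A ∖ B| ≥ 1): false.
(b) requires |A ∩ B| ≤ |A ∖ B|: false.
(c) requires |A ∩ B| ≥ |A ∖ B|: true.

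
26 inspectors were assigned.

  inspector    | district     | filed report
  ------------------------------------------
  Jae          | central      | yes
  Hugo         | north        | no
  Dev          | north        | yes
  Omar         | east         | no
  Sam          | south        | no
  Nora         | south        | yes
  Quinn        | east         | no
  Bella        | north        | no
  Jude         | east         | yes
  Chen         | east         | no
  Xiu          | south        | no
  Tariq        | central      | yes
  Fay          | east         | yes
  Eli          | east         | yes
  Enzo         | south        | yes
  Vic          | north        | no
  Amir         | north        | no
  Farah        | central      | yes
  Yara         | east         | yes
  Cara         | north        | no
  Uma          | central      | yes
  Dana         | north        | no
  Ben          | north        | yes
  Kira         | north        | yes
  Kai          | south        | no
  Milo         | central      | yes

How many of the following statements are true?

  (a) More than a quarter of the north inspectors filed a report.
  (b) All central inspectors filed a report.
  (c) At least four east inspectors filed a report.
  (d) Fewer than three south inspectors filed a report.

4

(a) north: |A| = 9, |A ∩ B| = 3; needs |A ∩ B| / |A| > 1/4 — true.
(b) central: |A| = 5, |A ∩ B| = 5; needs A ⊆ B, i.e. every element of A is in B (|A ∖ B| = 0) — true.
(c) east: |A| = 7, |A ∩ B| = 4; needs |A ∩ B| ≥ 4 — true.
(d) south: |A| = 5, |A ∩ B| = 2; needs |A ∩ B| < 3 — true.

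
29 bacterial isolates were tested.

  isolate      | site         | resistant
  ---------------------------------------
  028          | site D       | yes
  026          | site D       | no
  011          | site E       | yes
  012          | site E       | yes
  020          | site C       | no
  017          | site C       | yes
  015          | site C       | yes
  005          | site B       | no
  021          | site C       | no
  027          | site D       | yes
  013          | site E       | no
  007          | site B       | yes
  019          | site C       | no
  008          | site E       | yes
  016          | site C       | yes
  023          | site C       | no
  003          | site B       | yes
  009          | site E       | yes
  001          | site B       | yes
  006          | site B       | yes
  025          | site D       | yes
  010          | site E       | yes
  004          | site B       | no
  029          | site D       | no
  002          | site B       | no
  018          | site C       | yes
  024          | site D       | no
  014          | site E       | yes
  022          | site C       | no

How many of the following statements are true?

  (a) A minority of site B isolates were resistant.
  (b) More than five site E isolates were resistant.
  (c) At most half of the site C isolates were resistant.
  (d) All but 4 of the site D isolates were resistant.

2

(a) site B: |A| = 7, |A ∩ B| = 4; needs |A ∩ B| < |A ∖ B| — false.
(b) site E: |A| = 7, |A ∩ B| = 6; needs |A ∩ B| > 5 — true.
(c) site C: |A| = 9, |A ∩ B| = 4; needs |A ∩ B| ≤ |A ∖ B| — true.
(d) site D: |A| = 6, |A ∩ B| = 3; needs |A ∖ B| = 4 — false.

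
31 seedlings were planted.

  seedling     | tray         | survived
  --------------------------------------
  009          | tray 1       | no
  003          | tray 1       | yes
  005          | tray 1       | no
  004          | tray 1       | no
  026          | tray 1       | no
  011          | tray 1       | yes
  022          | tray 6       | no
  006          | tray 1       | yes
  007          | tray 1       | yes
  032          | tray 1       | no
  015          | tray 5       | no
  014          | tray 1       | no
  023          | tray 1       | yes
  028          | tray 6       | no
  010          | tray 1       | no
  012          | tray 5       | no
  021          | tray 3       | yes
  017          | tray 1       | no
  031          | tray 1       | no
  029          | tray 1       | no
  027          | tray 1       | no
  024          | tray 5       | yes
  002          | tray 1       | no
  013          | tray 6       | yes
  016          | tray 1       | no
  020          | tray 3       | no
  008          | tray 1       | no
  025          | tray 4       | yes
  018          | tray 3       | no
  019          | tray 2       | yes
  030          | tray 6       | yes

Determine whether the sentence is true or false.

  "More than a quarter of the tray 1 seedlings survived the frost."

'More than a quarter of the tray 1 seedlings survived the frost' holds iff |A ∩ B| / |A| > 1/4.
|A| = 19, |A ∩ B| = 5, |A ∖ B| = 14.
|A ∩ B|/|A| = 5/19, so the statement is true.

True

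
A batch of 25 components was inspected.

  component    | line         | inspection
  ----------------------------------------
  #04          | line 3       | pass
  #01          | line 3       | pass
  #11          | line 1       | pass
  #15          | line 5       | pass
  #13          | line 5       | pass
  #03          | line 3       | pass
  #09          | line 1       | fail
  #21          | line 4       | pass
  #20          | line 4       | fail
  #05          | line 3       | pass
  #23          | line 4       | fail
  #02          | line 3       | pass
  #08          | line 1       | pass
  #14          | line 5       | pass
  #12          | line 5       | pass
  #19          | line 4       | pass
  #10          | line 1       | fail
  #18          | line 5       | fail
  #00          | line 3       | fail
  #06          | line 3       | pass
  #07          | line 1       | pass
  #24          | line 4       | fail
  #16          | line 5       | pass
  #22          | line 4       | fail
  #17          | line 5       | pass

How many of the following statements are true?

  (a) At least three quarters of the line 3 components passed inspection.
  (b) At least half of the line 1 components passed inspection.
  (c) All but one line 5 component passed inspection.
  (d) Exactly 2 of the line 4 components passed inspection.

4

(a) line 3: |A| = 7, |A ∩ B| = 6; needs |A ∩ B| / |A| ≥ 3/4 — true.
(b) line 1: |A| = 5, |A ∩ B| = 3; needs |A ∩ B| ≥ |A ∖ B| — true.
(c) line 5: |A| = 7, |A ∩ B| = 6; needs |A ∖ B| = 1 — true.
(d) line 4: |A| = 6, |A ∩ B| = 2; needs |A ∩ B| = 2 — true.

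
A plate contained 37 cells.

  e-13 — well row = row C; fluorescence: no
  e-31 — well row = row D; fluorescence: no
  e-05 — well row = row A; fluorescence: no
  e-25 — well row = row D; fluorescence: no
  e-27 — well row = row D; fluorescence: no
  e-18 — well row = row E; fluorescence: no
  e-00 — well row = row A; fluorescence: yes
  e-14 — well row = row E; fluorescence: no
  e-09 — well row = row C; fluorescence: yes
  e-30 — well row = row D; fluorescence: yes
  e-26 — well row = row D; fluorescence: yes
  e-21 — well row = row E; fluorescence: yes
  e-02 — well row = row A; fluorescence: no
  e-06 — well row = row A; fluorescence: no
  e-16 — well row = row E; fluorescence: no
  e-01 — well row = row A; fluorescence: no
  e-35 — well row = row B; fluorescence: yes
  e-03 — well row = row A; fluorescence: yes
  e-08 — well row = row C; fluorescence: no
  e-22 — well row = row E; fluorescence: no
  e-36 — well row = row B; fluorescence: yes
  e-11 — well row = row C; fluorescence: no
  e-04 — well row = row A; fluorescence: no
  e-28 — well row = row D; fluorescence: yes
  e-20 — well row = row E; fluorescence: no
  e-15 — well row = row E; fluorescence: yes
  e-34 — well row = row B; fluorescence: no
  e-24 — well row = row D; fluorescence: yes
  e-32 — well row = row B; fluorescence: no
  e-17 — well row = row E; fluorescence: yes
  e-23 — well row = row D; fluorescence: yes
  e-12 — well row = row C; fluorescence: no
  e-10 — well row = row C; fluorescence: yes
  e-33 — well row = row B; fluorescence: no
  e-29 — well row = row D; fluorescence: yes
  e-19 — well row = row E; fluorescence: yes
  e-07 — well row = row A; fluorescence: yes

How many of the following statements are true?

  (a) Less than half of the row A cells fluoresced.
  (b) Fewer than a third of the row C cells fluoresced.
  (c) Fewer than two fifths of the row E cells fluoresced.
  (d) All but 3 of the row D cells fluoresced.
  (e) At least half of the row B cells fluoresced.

(a) row A: |A| = 8, |A ∩ B| = 3; needs |A ∩ B| < |A ∖ B| — true.
(b) row C: |A| = 6, |A ∩ B| = 2; needs |A ∩ B| / |A| < 1/3 — false.
(c) row E: |A| = 9, |A ∩ B| = 4; needs |A ∩ B| / |A| < 2/5 — false.
(d) row D: |A| = 9, |A ∩ B| = 6; needs |A ∖ B| = 3 — true.
(e) row B: |A| = 5, |A ∩ B| = 2; needs |A ∩ B| ≥ |A ∖ B| — false.

2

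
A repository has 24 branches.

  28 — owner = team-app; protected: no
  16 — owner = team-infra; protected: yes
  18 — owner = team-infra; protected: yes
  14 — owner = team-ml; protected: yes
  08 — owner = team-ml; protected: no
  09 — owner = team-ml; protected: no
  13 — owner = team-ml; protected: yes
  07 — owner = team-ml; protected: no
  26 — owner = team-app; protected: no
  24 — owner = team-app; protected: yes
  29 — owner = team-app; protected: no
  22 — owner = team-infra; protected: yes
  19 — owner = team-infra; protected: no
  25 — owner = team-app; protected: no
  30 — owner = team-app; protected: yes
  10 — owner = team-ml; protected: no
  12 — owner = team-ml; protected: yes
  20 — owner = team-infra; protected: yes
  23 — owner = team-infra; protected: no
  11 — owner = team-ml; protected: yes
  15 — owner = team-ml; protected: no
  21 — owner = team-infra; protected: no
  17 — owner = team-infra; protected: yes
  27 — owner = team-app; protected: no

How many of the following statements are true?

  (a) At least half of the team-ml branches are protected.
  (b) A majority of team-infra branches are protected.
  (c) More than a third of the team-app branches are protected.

1

(a) team-ml: |A| = 9, |A ∩ B| = 4; needs |A ∩ B| ≥ |A ∖ B| — false.
(b) team-infra: |A| = 8, |A ∩ B| = 5; needs |A ∩ B| > |A ∖ B| — true.
(c) team-app: |A| = 7, |A ∩ B| = 2; needs |A ∩ B| / |A| > 1/3 — false.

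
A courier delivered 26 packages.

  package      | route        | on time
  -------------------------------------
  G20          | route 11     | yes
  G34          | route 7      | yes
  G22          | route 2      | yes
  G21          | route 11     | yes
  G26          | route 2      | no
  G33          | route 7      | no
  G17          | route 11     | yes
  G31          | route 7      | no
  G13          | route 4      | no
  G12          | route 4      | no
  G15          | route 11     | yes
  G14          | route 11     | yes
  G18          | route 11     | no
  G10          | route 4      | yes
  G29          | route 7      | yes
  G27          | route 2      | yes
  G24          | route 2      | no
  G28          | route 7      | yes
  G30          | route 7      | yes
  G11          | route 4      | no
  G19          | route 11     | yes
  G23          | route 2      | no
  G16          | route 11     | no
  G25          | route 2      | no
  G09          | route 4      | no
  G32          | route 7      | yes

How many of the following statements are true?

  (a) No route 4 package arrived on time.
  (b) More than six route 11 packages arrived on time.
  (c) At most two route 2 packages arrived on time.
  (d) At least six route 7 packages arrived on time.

(a) route 4: |A| = 5, |A ∩ B| = 1; needs A ∩ B = ∅ (|A ∩ B| = 0) — false.
(b) route 11: |A| = 8, |A ∩ B| = 6; needs |A ∩ B| > 6 — false.
(c) route 2: |A| = 6, |A ∩ B| = 2; needs |A ∩ B| ≤ 2 — true.
(d) route 7: |A| = 7, |A ∩ B| = 5; needs |A ∩ B| ≥ 6 — false.

1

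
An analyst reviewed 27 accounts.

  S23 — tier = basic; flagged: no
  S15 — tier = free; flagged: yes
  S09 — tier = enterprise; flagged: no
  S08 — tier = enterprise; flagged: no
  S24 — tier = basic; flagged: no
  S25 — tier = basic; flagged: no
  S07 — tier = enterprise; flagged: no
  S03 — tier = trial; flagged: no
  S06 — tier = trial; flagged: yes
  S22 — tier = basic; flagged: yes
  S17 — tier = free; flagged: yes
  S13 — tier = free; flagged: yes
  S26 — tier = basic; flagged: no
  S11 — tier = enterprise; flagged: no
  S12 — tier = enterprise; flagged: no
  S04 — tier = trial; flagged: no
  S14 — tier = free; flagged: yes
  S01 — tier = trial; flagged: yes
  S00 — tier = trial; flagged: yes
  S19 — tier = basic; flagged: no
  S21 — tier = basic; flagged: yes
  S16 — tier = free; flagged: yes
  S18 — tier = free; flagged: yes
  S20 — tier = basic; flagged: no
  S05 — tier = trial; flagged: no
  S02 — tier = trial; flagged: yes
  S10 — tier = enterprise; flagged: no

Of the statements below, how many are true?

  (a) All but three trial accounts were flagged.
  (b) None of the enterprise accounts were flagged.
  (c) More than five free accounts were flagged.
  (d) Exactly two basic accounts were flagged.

(a) trial: |A| = 7, |A ∩ B| = 4; needs |A ∖ B| = 3 — true.
(b) enterprise: |A| = 6, |A ∩ B| = 0; needs A ∩ B = ∅ (|A ∩ B| = 0) — true.
(c) free: |A| = 6, |A ∩ B| = 6; needs |A ∩ B| > 5 — true.
(d) basic: |A| = 8, |A ∩ B| = 2; needs |A ∩ B| = 2 — true.

4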